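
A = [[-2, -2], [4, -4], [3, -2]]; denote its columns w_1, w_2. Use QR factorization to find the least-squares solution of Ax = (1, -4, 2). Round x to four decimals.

x = (-0.2903, 0.1989)

w_1 = (-2, 4, 3); ‖w_1‖ = 5.3852, so e_1 = (-0.3714, 0.7428, 0.5571).
e_1·w_2 = (-0.3714)·(-2) + 0.7428·(-4) + 0.5571·(-2) = -3.3425.
u_2 = w_2 + 3.3425·e_1 = (-3.2414, -1.5172, -0.1379).
‖u_2‖ = 3.5816, so e_2 = (-0.9050, -0.4236, -0.0385).
Qᵀb = (-2.2283, 0.7125).
Back-substitute: x_2 = 0.7125/3.5816 = 0.1989.
x_1 = (-2.2283 + 3.3425·0.1989)/5.3852 = -0.2903.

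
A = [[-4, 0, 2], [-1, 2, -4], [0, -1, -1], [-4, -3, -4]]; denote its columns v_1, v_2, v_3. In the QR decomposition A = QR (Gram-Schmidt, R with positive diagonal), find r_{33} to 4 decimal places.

v_1 = (-4, -1, 0, -4); ‖v_1‖ = 5.7446, so e_1 = (-0.6963, -0.1741, 0.0000, -0.6963).
e_1·v_2 = (-0.6963)·0 + (-0.1741)·2 + 0.0000·(-1) + (-0.6963)·(-3) = 1.7408.
u_2 = v_2 − 1.7408·e_1 = (1.2121, 2.3030, -1.0000, -1.7879).
‖u_2‖ = 3.3121, so e_2 = (0.3660, 0.6953, -0.3019, -0.5398).
e_1·v_3 = (-0.6963)·2 + (-0.1741)·(-4) + 0.0000·(-1) + (-0.6963)·(-4) = 2.0889; e_2·v_3 = 0.3660·2 + 0.6953·(-4) + (-0.3019)·(-1) + (-0.5398)·(-4) = 0.4117.
u_3 = v_3 − 2.0889·e_1 − 0.4117·e_2 = (3.3039, -3.9227, -0.8757, -2.3232).
r_{33} = ‖u_3‖ = 5.6980.

r_{33} = 5.6980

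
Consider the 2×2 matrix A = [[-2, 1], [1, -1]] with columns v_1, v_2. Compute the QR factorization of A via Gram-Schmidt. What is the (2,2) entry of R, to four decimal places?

r_{22} = 0.4472

q_1 = v_1/‖v_1‖ = (-2, 1)/2.2361 = (-0.8944, 0.4472).
r_{12} = q_1·v_2 = -1.3416.
u_2 = v_2 + 1.3416·q_1 = (-0.2000, -0.4000).
r_{22} = ‖u_2‖ = 0.4472.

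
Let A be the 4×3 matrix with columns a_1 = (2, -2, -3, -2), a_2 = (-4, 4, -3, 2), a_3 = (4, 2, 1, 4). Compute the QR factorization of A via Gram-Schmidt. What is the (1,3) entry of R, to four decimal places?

r_{13} = -1.5275

a_1 = (2, -2, -3, -2); ‖a_1‖ = 4.5826, so q_1 = (0.4364, -0.4364, -0.6547, -0.4364).
r_{13} = q_1·a_3 = -1.5275.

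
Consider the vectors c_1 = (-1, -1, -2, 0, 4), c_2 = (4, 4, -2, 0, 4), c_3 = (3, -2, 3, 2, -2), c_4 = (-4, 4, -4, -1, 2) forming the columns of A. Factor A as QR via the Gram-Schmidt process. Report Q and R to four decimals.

Q = [[-0.2132, 0.6742, 0.5633, -0.3097], [-0.2132, 0.6742, -0.5633, 0.3097], [-0.4264, -0.1348, 0.3605, -0.1155], [0.0000, 0.0000, 0.4506, 0.8897], [0.8528, 0.2697, 0.1802, -0.0577]], R = [[4.6904, 2.5584, -3.1980, 3.4112], [0.0000, 6.7420, -0.2697, 1.0787], [0.0000, 0.0000, 4.4385, -6.0381], [0.0000, 0.0000, 0.0000, 1.9342]]

c_1 = (-1, -1, -2, 0, 4); ‖c_1‖ = 4.6904, so e_1 = (-0.2132, -0.2132, -0.4264, 0.0000, 0.8528).
e_1·c_2 = (-0.2132)·4 + (-0.2132)·4 + (-0.4264)·(-2) + 0.0000·0 + 0.8528·4 = 2.5584.
u_2 = c_2 − 2.5584·e_1 = (4.5455, 4.5455, -0.9091, 0.0000, 1.8182).
‖u_2‖ = 6.7420, so e_2 = (0.6742, 0.6742, -0.1348, 0.0000, 0.2697).
e_1·c_3 = (-0.2132)·3 + (-0.2132)·(-2) + (-0.4264)·3 + 0.0000·2 + 0.8528·(-2) = -3.1980; e_2·c_3 = 0.6742·3 + 0.6742·(-2) + (-0.1348)·3 + 0.0000·2 + 0.2697·(-2) = -0.2697.
u_3 = c_3 + 3.1980·e_1 + 0.2697·e_2 = (2.5000, -2.5000, 1.6000, 2.0000, 0.8000).
‖u_3‖ = 4.4385, so e_3 = (0.5633, -0.5633, 0.3605, 0.4506, 0.1802).
e_1·c_4 = (-0.2132)·(-4) + (-0.2132)·4 + (-0.4264)·(-4) + 0.0000·(-1) + 0.8528·2 = 3.4112; e_2·c_4 = 0.6742·(-4) + 0.6742·4 + (-0.1348)·(-4) + 0.0000·(-1) + 0.2697·2 = 1.0787; e_3·c_4 = 0.5633·(-4) + (-0.5633)·4 + 0.3605·(-4) + 0.4506·(-1) + 0.1802·2 = -6.0381.
u_4 = c_4 − 3.4112·e_1 − 1.0787·e_2 + 6.0381·e_3 = (-0.5990, 0.5990, -0.2234, 1.7208, -0.1117).
‖u_4‖ = 1.9342, so e_4 = (-0.3097, 0.3097, -0.1155, 0.8897, -0.0577).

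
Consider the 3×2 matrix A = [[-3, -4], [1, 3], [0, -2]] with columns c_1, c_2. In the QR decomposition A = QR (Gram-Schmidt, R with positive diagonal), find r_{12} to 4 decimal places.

r_{12} = 4.7434

e_1 = c_1/‖c_1‖ = (-3, 1, 0)/3.1623 = (-0.9487, 0.3162, 0.0000).
r_{12} = e_1·c_2 = 4.7434.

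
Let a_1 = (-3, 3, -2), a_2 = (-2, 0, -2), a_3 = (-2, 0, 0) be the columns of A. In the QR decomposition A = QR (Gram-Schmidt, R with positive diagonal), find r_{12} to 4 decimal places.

a_1 = (-3, 3, -2); ‖a_1‖ = 4.6904, so q_1 = (-0.6396, 0.6396, -0.4264).
r_{12} = q_1·a_2 = 2.1320.

r_{12} = 2.1320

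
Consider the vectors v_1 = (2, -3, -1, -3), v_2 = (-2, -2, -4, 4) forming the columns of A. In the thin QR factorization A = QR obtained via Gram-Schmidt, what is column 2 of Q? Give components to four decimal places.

e_2 = (-0.2384, -0.4488, -0.6873, 0.5190)

v_1 = (2, -3, -1, -3); ‖v_1‖ = 4.7958, so e_1 = (0.4170, -0.6255, -0.2085, -0.6255).
e_1·v_2 = 0.4170·(-2) + (-0.6255)·(-2) + (-0.2085)·(-4) + (-0.6255)·4 = -1.2511.
u_2 = v_2 + 1.2511·e_1 = (-1.4783, -2.7826, -4.2609, 3.2174).
‖u_2‖ = 6.1996, so e_2 = (-0.2384, -0.4488, -0.6873, 0.5190).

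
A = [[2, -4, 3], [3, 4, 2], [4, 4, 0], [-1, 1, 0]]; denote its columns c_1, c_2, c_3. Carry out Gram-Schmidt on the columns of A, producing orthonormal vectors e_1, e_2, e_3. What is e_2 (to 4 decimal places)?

e_2 = (-0.8662, 0.3454, 0.2412, 0.2686)

c_1 = (2, 3, 4, -1); ‖c_1‖ = 5.4772, so e_1 = (0.3651, 0.5477, 0.7303, -0.1826).
e_1·c_2 = 0.3651·(-4) + 0.5477·4 + 0.7303·4 + (-0.1826)·1 = 3.4689.
u_2 = c_2 − 3.4689·e_1 = (-5.2667, 2.1000, 1.4667, 1.6333).
‖u_2‖ = 6.0800, so e_2 = (-0.8662, 0.3454, 0.2412, 0.2686).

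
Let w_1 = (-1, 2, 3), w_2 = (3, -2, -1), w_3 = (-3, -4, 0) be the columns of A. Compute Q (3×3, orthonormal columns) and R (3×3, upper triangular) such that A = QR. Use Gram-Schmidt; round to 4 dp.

q_1 = w_1/‖w_1‖ = (-1, 2, 3)/3.7417 = (-0.2673, 0.5345, 0.8018).
r_{12} = q_1·w_2 = -2.6726.
u_2 = w_2 + 2.6726·q_1 = (2.2857, -0.5714, 1.1429).
‖u_2‖ = 2.6186, so q_2 = (0.8729, -0.2182, 0.4364).
r_{13} = q_1·w_3 = -1.3363; r_{23} = q_2·w_3 = -1.7457.
u_3 = w_3 + 1.3363·q_1 + 1.7457·q_2 = (-1.8333, -3.6667, 1.8333).
‖u_3‖ = 4.4907, so q_3 = (-0.4082, -0.8165, 0.4082).

Q = [[-0.2673, 0.8729, -0.4082], [0.5345, -0.2182, -0.8165], [0.8018, 0.4364, 0.4082]], R = [[3.7417, -2.6726, -1.3363], [0.0000, 2.6186, -1.7457], [0.0000, 0.0000, 4.4907]]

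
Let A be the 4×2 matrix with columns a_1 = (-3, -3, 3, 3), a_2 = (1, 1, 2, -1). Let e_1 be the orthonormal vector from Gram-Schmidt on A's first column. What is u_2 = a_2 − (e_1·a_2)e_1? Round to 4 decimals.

u_2 = (0.7500, 0.7500, 2.2500, -0.7500)

a_1 = (-3, -3, 3, 3); ‖a_1‖ = 6.0000, so e_1 = (-0.5000, -0.5000, 0.5000, 0.5000).
e_1·a_2 = (-0.5000)·1 + (-0.5000)·1 + 0.5000·2 + 0.5000·(-1) = -0.5000.
u_2 = a_2 + 0.5000·e_1 = (0.7500, 0.7500, 2.2500, -0.7500).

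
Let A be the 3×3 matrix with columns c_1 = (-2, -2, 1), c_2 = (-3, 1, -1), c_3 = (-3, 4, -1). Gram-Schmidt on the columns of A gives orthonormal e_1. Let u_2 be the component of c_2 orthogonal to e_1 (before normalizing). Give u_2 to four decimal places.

u_2 = (-2.3333, 1.6667, -1.3333)

e_1 = c_1/‖c_1‖ = (-2, -2, 1)/3.0000 = (-0.6667, -0.6667, 0.3333).
r_{12} = e_1·c_2 = 1.0000.
u_2 = c_2 − 1.0000·e_1 = (-2.3333, 1.6667, -1.3333).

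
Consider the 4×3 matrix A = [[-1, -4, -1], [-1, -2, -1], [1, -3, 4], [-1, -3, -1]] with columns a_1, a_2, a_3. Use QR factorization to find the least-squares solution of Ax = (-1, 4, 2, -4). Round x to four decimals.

x = (-12.7222, 2.5000, 5.5556)

a_1 = (-1, -1, 1, -1); ‖a_1‖ = 2.0000, so e_1 = (-0.5000, -0.5000, 0.5000, -0.5000).
e_1·a_2 = (-0.5000)·(-4) + (-0.5000)·(-2) + 0.5000·(-3) + (-0.5000)·(-3) = 3.0000.
u_2 = a_2 − 3.0000·e_1 = (-2.5000, -0.5000, -4.5000, -1.5000).
‖u_2‖ = 5.3852, so e_2 = (-0.4642, -0.0928, -0.8356, -0.2785).
e_1·a_3 = (-0.5000)·(-1) + (-0.5000)·(-1) + 0.5000·4 + (-0.5000)·(-1) = 3.5000; e_2·a_3 = (-0.4642)·(-1) + (-0.0928)·(-1) + (-0.8356)·4 + (-0.2785)·(-1) = -2.5069.
u_3 = a_3 − 3.5000·e_1 + 2.5069·e_2 = (-0.4138, 0.5172, 0.1552, 0.0517).
‖u_3‖ = 0.6823, so e_3 = (-0.6065, 0.7581, 0.2274, 0.0758).
Qᵀb = (1.5000, -0.4642, 3.7905).
Back-substitute: x_3 = 3.7905/0.6823 = 5.5556.
x_2 = (-0.4642 + 2.5069·5.5556)/5.3852 = 2.5000.
x_1 = (1.5000 − 3.0000·2.5000 − 3.5000·5.5556)/2.0000 = -12.7222.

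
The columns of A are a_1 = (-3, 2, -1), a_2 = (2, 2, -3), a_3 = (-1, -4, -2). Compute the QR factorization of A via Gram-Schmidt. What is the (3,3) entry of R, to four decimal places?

r_{33} = 4.4171

a_1 = (-3, 2, -1); ‖a_1‖ = 3.7417, so e_1 = (-0.8018, 0.5345, -0.2673).
e_1·a_2 = (-0.8018)·2 + 0.5345·2 + (-0.2673)·(-3) = 0.2673.
u_2 = a_2 − 0.2673·e_1 = (2.2143, 1.8571, -2.9286).
‖u_2‖ = 4.1144, so e_2 = (0.5382, 0.4514, -0.7118).
e_1·a_3 = (-0.8018)·(-1) + 0.5345·(-4) + (-0.2673)·(-2) = -0.8018; e_2·a_3 = 0.5382·(-1) + 0.4514·(-4) + (-0.7118)·(-2) = -0.9201.
u_3 = a_3 + 0.8018·e_1 + 0.9201·e_2 = (-1.1477, -3.1561, -2.8692).
r_{33} = ‖u_3‖ = 4.4171.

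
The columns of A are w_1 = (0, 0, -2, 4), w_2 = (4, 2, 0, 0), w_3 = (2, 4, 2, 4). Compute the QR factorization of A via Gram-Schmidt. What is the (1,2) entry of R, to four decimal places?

w_1 = (0, 0, -2, 4); ‖w_1‖ = 4.4721, so e_1 = (0.0000, 0.0000, -0.4472, 0.8944).
r_{12} = e_1·w_2 = 0.0000.

r_{12} = 0.0000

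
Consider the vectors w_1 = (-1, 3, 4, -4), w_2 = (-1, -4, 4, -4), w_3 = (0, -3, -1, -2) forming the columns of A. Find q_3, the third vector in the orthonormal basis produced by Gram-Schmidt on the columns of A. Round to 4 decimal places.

q_3 = (0.0570, 0.0000, -0.6988, -0.7130)

w_1 = (-1, 3, 4, -4); ‖w_1‖ = 6.4807, so q_1 = (-0.1543, 0.4629, 0.6172, -0.6172).
q_1·w_2 = (-0.1543)·(-1) + 0.4629·(-4) + 0.6172·4 + (-0.6172)·(-4) = 3.2404.
u_2 = w_2 − 3.2404·q_1 = (-0.5000, -5.5000, 2.0000, -2.0000).
‖u_2‖ = 6.2048, so q_2 = (-0.0806, -0.8864, 0.3223, -0.3223).
q_1·w_3 = (-0.1543)·0 + 0.4629·(-3) + 0.6172·(-1) + (-0.6172)·(-2) = -0.7715; q_2·w_3 = (-0.0806)·0 + (-0.8864)·(-3) + 0.3223·(-1) + (-0.3223)·(-2) = 2.9815.
u_3 = w_3 + 0.7715·q_1 − 2.9815·q_2 = (0.1212, 0.0000, -1.4848, -1.5152).
‖u_3‖ = 2.1249, so q_3 = (0.0570, 0.0000, -0.6988, -0.7130).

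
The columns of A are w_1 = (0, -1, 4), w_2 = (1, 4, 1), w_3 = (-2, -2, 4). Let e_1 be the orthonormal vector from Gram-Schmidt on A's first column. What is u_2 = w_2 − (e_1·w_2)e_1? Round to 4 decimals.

u_2 = (1.0000, 4.0000, 1.0000)

w_1 = (0, -1, 4); ‖w_1‖ = 4.1231, so e_1 = (0.0000, -0.2425, 0.9701).
e_1·w_2 = 0.0000·1 + (-0.2425)·4 + 0.9701·1 = 0.0000.
u_2 = w_2 + 0.0000·e_1 = (1.0000, 4.0000, 1.0000).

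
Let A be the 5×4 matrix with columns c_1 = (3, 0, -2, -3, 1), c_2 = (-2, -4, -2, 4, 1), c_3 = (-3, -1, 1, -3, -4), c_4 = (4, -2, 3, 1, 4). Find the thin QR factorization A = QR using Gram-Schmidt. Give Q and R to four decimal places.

Q = [[0.6255, -0.0525, -0.4196, 0.2821], [0.0000, -0.6895, -0.4257, -0.5795], [-0.4170, -0.5396, -0.1051, 0.7233], [-0.6255, 0.3972, -0.5430, -0.1296], [0.2085, 0.2698, -0.5804, 0.2113]], R = [[4.7958, -2.7107, -1.2511, 1.4596], [0.0000, 5.8010, -1.9637, 1.0268], [0.0000, 0.0000, 5.5298, -4.0069], [0.0000, 0.0000, 0.0000, 5.1730]]

c_1 = (3, 0, -2, -3, 1); ‖c_1‖ = 4.7958, so q_1 = (0.6255, 0.0000, -0.4170, -0.6255, 0.2085).
q_1·c_2 = 0.6255·(-2) + 0.0000·(-4) + (-0.4170)·(-2) + (-0.6255)·4 + 0.2085·1 = -2.7107.
u_2 = c_2 + 2.7107·q_1 = (-0.3043, -4.0000, -3.1304, 2.3043, 1.5652).
‖u_2‖ = 5.8010, so q_2 = (-0.0525, -0.6895, -0.5396, 0.3972, 0.2698).
q_1·c_3 = 0.6255·(-3) + 0.0000·(-1) + (-0.4170)·1 + (-0.6255)·(-3) + 0.2085·(-4) = -1.2511; q_2·c_3 = (-0.0525)·(-3) + (-0.6895)·(-1) + (-0.5396)·1 + 0.3972·(-3) + 0.2698·(-4) = -1.9637.
u_3 = c_3 + 1.2511·q_1 + 1.9637·q_2 = (-2.3204, -2.3540, -0.5814, -3.0026, -3.2093).
‖u_3‖ = 5.5298, so q_3 = (-0.4196, -0.4257, -0.1051, -0.5430, -0.5804).
q_1·c_4 = 0.6255·4 + 0.0000·(-2) + (-0.4170)·3 + (-0.6255)·1 + 0.2085·4 = 1.4596; q_2·c_4 = (-0.0525)·4 + (-0.6895)·(-2) + (-0.5396)·3 + 0.3972·1 + 0.2698·4 = 1.0268; q_3·c_4 = (-0.4196)·4 + (-0.4257)·(-2) + (-0.1051)·3 + (-0.5430)·1 + (-0.5804)·4 = -4.0069.
u_4 = c_4 − 1.4596·q_1 − 1.0268·q_2 + 4.0069·q_3 = (1.4594, -2.9977, 3.7415, -0.6705, 1.0931).
‖u_4‖ = 5.1730, so q_4 = (0.2821, -0.5795, 0.7233, -0.1296, 0.2113).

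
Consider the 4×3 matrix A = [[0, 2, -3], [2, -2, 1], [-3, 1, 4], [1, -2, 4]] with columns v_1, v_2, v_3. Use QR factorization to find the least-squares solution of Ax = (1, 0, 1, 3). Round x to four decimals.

v_1 = (0, 2, -3, 1); ‖v_1‖ = 3.7417, so e_1 = (0.0000, 0.5345, -0.8018, 0.2673).
e_1·v_2 = 0.0000·2 + 0.5345·(-2) + (-0.8018)·1 + 0.2673·(-2) = -2.4054.
u_2 = v_2 + 2.4054·e_1 = (2.0000, -0.7143, -0.9286, -1.3571).
‖u_2‖ = 2.6859, so e_2 = (0.7446, -0.2659, -0.3457, -0.5053).
e_1·v_3 = 0.0000·(-3) + 0.5345·1 + (-0.8018)·4 + 0.2673·4 = -1.6036; e_2·v_3 = 0.7446·(-3) + (-0.2659)·1 + (-0.3457)·4 + (-0.5053)·4 = -5.9038.
u_3 = v_3 + 1.6036·e_1 + 5.9038·e_2 = (1.3960, 0.2871, 0.6733, 1.4455).
‖u_3‖ = 2.1388, so e_3 = (0.6527, 0.1343, 0.3148, 0.6759).
Qᵀb = (0.0000, -1.1169, 2.9952).
Back-substitute: x_3 = 2.9952/2.1388 = 1.4004.
x_2 = (-1.1169 + 5.9038·1.4004)/2.6859 = 2.6623.
x_1 = (0.0000 + 2.4054·2.6623 + 1.6036·1.4004)/3.7417 = 2.3117.

x = (2.3117, 2.6623, 1.4004)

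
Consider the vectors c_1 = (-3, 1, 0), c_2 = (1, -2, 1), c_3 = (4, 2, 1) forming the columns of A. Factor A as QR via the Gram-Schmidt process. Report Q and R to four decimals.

c_1 = (-3, 1, 0); ‖c_1‖ = 3.1623, so e_1 = (-0.9487, 0.3162, 0.0000).
e_1·c_2 = (-0.9487)·1 + 0.3162·(-2) + 0.0000·1 = -1.5811.
u_2 = c_2 + 1.5811·e_1 = (-0.5000, -1.5000, 1.0000).
‖u_2‖ = 1.8708, so e_2 = (-0.2673, -0.8018, 0.5345).
e_1·c_3 = (-0.9487)·4 + 0.3162·2 + 0.0000·1 = -3.1623; e_2·c_3 = (-0.2673)·4 + (-0.8018)·2 + 0.5345·1 = -2.1381.
u_3 = c_3 + 3.1623·e_1 + 2.1381·e_2 = (0.4286, 1.2857, 2.1429).
‖u_3‖ = 2.5355, so e_3 = (0.1690, 0.5071, 0.8452).

Q = [[-0.9487, -0.2673, 0.1690], [0.3162, -0.8018, 0.5071], [0.0000, 0.5345, 0.8452]], R = [[3.1623, -1.5811, -3.1623], [0.0000, 1.8708, -2.1381], [0.0000, 0.0000, 2.5355]]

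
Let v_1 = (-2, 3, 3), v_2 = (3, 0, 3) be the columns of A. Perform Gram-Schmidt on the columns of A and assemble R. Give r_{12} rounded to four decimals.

r_{12} = 0.6396

v_1 = (-2, 3, 3); ‖v_1‖ = 4.6904, so e_1 = (-0.4264, 0.6396, 0.6396).
r_{12} = e_1·v_2 = 0.6396.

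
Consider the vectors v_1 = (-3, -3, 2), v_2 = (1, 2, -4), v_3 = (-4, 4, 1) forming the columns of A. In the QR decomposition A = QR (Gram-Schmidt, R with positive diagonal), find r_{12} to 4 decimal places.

r_{12} = -3.6244

v_1 = (-3, -3, 2); ‖v_1‖ = 4.6904, so q_1 = (-0.6396, -0.6396, 0.4264).
r_{12} = q_1·v_2 = -3.6244.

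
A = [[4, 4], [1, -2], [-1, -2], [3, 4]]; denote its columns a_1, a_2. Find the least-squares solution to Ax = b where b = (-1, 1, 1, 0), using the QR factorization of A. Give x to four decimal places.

q_1 = a_1/‖a_1‖ = (4, 1, -1, 3)/5.1962 = (0.7698, 0.1925, -0.1925, 0.5774).
r_{12} = q_1·a_2 = 5.3886.
u_2 = a_2 − 5.3886·q_1 = (-0.1481, -3.0370, -0.9630, 0.8889).
‖u_2‖ = 3.3110, so q_2 = (-0.0447, -0.9172, -0.2908, 0.2685).
Qᵀb = (-0.7698, -1.1633).
Back-substitute: x_2 = -1.1633/3.3110 = -0.3514.
x_1 = (-0.7698 − 5.3886·(-0.3514))/5.1962 = 0.2162.

x = (0.2162, -0.3514)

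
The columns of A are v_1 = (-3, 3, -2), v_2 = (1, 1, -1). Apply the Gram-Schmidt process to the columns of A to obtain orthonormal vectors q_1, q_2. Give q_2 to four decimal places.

q_2 = (0.7581, 0.4332, -0.4874)

v_1 = (-3, 3, -2); ‖v_1‖ = 4.6904, so q_1 = (-0.6396, 0.6396, -0.4264).
q_1·v_2 = (-0.6396)·1 + 0.6396·1 + (-0.4264)·(-1) = 0.4264.
u_2 = v_2 − 0.4264·q_1 = (1.2727, 0.7273, -0.8182).
‖u_2‖ = 1.6787, so q_2 = (0.7581, 0.4332, -0.4874).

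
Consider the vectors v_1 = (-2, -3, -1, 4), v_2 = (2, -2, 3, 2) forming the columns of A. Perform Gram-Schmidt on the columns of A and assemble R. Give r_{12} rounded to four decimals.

v_1 = (-2, -3, -1, 4); ‖v_1‖ = 5.4772, so e_1 = (-0.3651, -0.5477, -0.1826, 0.7303).
r_{12} = e_1·v_2 = 1.2780.

r_{12} = 1.2780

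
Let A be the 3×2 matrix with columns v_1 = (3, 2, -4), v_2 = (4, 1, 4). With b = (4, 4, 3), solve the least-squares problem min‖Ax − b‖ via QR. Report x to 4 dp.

x = (0.3442, 0.9906)

v_1 = (3, 2, -4); ‖v_1‖ = 5.3852, so q_1 = (0.5571, 0.3714, -0.7428).
q_1·v_2 = 0.5571·4 + 0.3714·1 + (-0.7428)·4 = -0.3714.
u_2 = v_2 + 0.3714·q_1 = (4.2069, 1.1379, 3.7241).
‖u_2‖ = 5.7325, so q_2 = (0.7339, 0.1985, 0.6496).
Qᵀb = (1.4856, 5.6784).
Back-substitute: x_2 = 5.6784/5.7325 = 0.9906.
x_1 = (1.4856 + 0.3714·0.9906)/5.3852 = 0.3442.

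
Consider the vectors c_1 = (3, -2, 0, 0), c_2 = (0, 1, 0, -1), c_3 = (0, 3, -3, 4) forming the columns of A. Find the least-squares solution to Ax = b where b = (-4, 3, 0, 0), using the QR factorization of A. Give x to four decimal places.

x = (-1.3427, 0.1737, 0.0329)

c_1 = (3, -2, 0, 0); ‖c_1‖ = 3.6056, so q_1 = (0.8321, -0.5547, 0.0000, 0.0000).
q_1·c_2 = 0.8321·0 + (-0.5547)·1 + 0.0000·0 + 0.0000·(-1) = -0.5547.
u_2 = c_2 + 0.5547·q_1 = (0.4615, 0.6923, 0.0000, -1.0000).
‖u_2‖ = 1.3009, so q_2 = (0.3548, 0.5322, 0.0000, -0.7687).
q_1·c_3 = 0.8321·0 + (-0.5547)·3 + 0.0000·(-3) + 0.0000·4 = -1.6641; q_2·c_3 = 0.3548·0 + 0.5322·3 + 0.0000·(-3) + (-0.7687)·4 = -1.4783.
u_3 = c_3 + 1.6641·q_1 + 1.4783·q_2 = (1.9091, 2.8636, -3.0000, 2.8636).
‖u_3‖ = 5.3894, so q_3 = (0.3542, 0.5313, -0.5566, 0.5313).
Qᵀb = (-4.9923, 0.1774, 0.1771).
Back-substitute: x_3 = 0.1771/5.3894 = 0.0329.
x_2 = (0.1774 + 1.4783·0.0329)/1.3009 = 0.1737.
x_1 = (-4.9923 + 0.5547·0.1737 + 1.6641·0.0329)/3.6056 = -1.3427.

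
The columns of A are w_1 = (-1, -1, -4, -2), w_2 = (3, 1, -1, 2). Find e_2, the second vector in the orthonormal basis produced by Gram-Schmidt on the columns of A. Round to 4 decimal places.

e_2 = (0.7460, 0.2166, -0.4572, 0.4331)

w_1 = (-1, -1, -4, -2); ‖w_1‖ = 4.6904, so e_1 = (-0.2132, -0.2132, -0.8528, -0.4264).
e_1·w_2 = (-0.2132)·3 + (-0.2132)·1 + (-0.8528)·(-1) + (-0.4264)·2 = -0.8528.
u_2 = w_2 + 0.8528·e_1 = (2.8182, 0.8182, -1.7273, 1.6364).
‖u_2‖ = 3.7779, so e_2 = (0.7460, 0.2166, -0.4572, 0.4331).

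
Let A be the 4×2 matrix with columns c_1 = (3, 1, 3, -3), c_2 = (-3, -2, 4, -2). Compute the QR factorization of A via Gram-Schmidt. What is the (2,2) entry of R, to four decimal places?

r_{22} = 5.5902

q_1 = c_1/‖c_1‖ = (3, 1, 3, -3)/5.2915 = (0.5669, 0.1890, 0.5669, -0.5669).
r_{12} = q_1·c_2 = 1.3229.
u_2 = c_2 − 1.3229·q_1 = (-3.7500, -2.2500, 3.2500, -1.2500).
r_{22} = ‖u_2‖ = 5.5902.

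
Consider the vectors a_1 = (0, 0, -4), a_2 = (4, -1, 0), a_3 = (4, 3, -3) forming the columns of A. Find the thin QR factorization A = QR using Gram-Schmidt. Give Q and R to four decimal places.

e_1 = a_1/‖a_1‖ = (0, 0, -4)/4.0000 = (0.0000, 0.0000, -1.0000).
r_{12} = e_1·a_2 = 0.0000.
u_2 = a_2 + 0.0000·e_1 = (4.0000, -1.0000, 0.0000).
‖u_2‖ = 4.1231, so e_2 = (0.9701, -0.2425, 0.0000).
r_{13} = e_1·a_3 = 3.0000; r_{23} = e_2·a_3 = 3.1530.
u_3 = a_3 − 3.0000·e_1 − 3.1530·e_2 = (0.9412, 3.7647, 0.0000).
‖u_3‖ = 3.8806, so e_3 = (0.2425, 0.9701, 0.0000).

Q = [[0.0000, 0.9701, 0.2425], [0.0000, -0.2425, 0.9701], [-1.0000, 0.0000, 0.0000]], R = [[4.0000, 0.0000, 3.0000], [0.0000, 4.1231, 3.1530], [0.0000, 0.0000, 3.8806]]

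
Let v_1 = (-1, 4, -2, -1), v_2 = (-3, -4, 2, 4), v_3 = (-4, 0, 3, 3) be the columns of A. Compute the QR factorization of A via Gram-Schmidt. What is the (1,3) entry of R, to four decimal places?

v_1 = (-1, 4, -2, -1); ‖v_1‖ = 4.6904, so q_1 = (-0.2132, 0.8528, -0.4264, -0.2132).
r_{13} = q_1·v_3 = -1.0660.

r_{13} = -1.0660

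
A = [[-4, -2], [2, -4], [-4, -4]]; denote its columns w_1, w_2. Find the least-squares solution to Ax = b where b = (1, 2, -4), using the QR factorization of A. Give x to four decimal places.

x = (0.4615, -0.0385)

q_1 = w_1/‖w_1‖ = (-4, 2, -4)/6.0000 = (-0.6667, 0.3333, -0.6667).
r_{12} = q_1·w_2 = 2.6667.
u_2 = w_2 − 2.6667·q_1 = (-0.2222, -4.8889, -2.2222).
‖u_2‖ = 5.3748, so q_2 = (-0.0413, -0.9096, -0.4134).
Qᵀb = (2.6667, -0.2067).
Back-substitute: x_2 = -0.2067/5.3748 = -0.0385.
x_1 = (2.6667 − 2.6667·(-0.0385))/6.0000 = 0.4615.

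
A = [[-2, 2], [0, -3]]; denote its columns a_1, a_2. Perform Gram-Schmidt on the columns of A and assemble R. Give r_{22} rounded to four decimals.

a_1 = (-2, 0); ‖a_1‖ = 2.0000, so e_1 = (-1.0000, 0.0000).
e_1·a_2 = (-1.0000)·2 + 0.0000·(-3) = -2.0000.
u_2 = a_2 + 2.0000·e_1 = (0.0000, -3.0000).
r_{22} = ‖u_2‖ = 3.0000.

r_{22} = 3.0000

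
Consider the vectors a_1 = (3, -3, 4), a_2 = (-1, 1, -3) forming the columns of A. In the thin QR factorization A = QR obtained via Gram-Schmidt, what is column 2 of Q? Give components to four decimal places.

a_1 = (3, -3, 4); ‖a_1‖ = 5.8310, so q_1 = (0.5145, -0.5145, 0.6860).
q_1·a_2 = 0.5145·(-1) + (-0.5145)·1 + 0.6860·(-3) = -3.0870.
u_2 = a_2 + 3.0870·q_1 = (0.5882, -0.5882, -0.8824).
‖u_2‖ = 1.2127, so q_2 = (0.4851, -0.4851, -0.7276).

q_2 = (0.4851, -0.4851, -0.7276)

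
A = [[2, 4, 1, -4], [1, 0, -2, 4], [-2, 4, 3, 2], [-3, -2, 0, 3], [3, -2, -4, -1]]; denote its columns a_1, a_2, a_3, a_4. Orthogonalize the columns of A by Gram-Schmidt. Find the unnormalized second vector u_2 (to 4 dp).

u_2 = (4.0000, 0.0000, 4.0000, -2.0000, -2.0000)

a_1 = (2, 1, -2, -3, 3); ‖a_1‖ = 5.1962, so q_1 = (0.3849, 0.1925, -0.3849, -0.5774, 0.5774).
q_1·a_2 = 0.3849·4 + 0.1925·0 + (-0.3849)·4 + (-0.5774)·(-2) + 0.5774·(-2) = 0.0000.
u_2 = a_2 + 0.0000·q_1 = (4.0000, 0.0000, 4.0000, -2.0000, -2.0000).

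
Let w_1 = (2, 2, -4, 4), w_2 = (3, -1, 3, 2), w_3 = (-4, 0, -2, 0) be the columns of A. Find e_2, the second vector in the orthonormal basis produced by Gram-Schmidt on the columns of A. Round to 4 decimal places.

e_2 = (0.6255, -0.2085, 0.6255, 0.4170)

w_1 = (2, 2, -4, 4); ‖w_1‖ = 6.3246, so e_1 = (0.3162, 0.3162, -0.6325, 0.6325).
e_1·w_2 = 0.3162·3 + 0.3162·(-1) + (-0.6325)·3 + 0.6325·2 = 0.0000.
u_2 = w_2 + 0.0000·e_1 = (3.0000, -1.0000, 3.0000, 2.0000).
‖u_2‖ = 4.7958, so e_2 = (0.6255, -0.2085, 0.6255, 0.4170).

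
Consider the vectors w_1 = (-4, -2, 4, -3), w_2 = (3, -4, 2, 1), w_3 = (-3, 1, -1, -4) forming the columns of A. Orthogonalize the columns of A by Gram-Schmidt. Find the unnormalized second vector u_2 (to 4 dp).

u_2 = (3.0889, -3.9556, 1.9111, 1.0667)

w_1 = (-4, -2, 4, -3); ‖w_1‖ = 6.7082, so q_1 = (-0.5963, -0.2981, 0.5963, -0.4472).
q_1·w_2 = (-0.5963)·3 + (-0.2981)·(-4) + 0.5963·2 + (-0.4472)·1 = 0.1491.
u_2 = w_2 − 0.1491·q_1 = (3.0889, -3.9556, 1.9111, 1.0667).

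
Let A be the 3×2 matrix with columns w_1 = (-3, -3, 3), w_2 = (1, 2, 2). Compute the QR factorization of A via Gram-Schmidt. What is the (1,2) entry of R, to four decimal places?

r_{12} = -0.5774

w_1 = (-3, -3, 3); ‖w_1‖ = 5.1962, so e_1 = (-0.5774, -0.5774, 0.5774).
r_{12} = e_1·w_2 = -0.5774.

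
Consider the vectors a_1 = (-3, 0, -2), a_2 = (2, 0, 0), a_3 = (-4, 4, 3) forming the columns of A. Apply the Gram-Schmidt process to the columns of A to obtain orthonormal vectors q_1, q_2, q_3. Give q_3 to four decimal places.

q_3 = (0.0000, 1.0000, 0.0000)

a_1 = (-3, 0, -2); ‖a_1‖ = 3.6056, so q_1 = (-0.8321, 0.0000, -0.5547).
q_1·a_2 = (-0.8321)·2 + 0.0000·0 + (-0.5547)·0 = -1.6641.
u_2 = a_2 + 1.6641·q_1 = (0.6154, 0.0000, -0.9231).
‖u_2‖ = 1.1094, so q_2 = (0.5547, 0.0000, -0.8321).
q_1·a_3 = (-0.8321)·(-4) + 0.0000·4 + (-0.5547)·3 = 1.6641; q_2·a_3 = 0.5547·(-4) + 0.0000·4 + (-0.8321)·3 = -4.7150.
u_3 = a_3 − 1.6641·q_1 + 4.7150·q_2 = (0.0000, 4.0000, 0.0000).
‖u_3‖ = 4.0000, so q_3 = (0.0000, 1.0000, 0.0000).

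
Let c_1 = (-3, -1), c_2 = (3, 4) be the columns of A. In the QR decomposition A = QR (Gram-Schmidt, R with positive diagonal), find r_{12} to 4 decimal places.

c_1 = (-3, -1); ‖c_1‖ = 3.1623, so q_1 = (-0.9487, -0.3162).
r_{12} = q_1·c_2 = -4.1110.

r_{12} = -4.1110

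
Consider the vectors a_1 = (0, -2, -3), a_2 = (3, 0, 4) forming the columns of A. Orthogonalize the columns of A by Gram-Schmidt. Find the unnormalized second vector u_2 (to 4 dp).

q_1 = a_1/‖a_1‖ = (0, -2, -3)/3.6056 = (0.0000, -0.5547, -0.8321).
r_{12} = q_1·a_2 = -3.3282.
u_2 = a_2 + 3.3282·q_1 = (3.0000, -1.8462, 1.2308).

u_2 = (3.0000, -1.8462, 1.2308)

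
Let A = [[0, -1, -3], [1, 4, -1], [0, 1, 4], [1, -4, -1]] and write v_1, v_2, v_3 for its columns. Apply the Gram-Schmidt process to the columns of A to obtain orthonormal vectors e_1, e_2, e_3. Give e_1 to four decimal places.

e_1 = (0.0000, 0.7071, 0.0000, 0.7071)

e_1 = v_1/‖v_1‖ = (0, 1, 0, 1)/1.4142 = (0.0000, 0.7071, 0.0000, 0.7071).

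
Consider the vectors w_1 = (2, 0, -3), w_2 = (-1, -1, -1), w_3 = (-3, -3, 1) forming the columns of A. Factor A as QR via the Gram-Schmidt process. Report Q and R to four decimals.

w_1 = (2, 0, -3); ‖w_1‖ = 3.6056, so e_1 = (0.5547, 0.0000, -0.8321).
e_1·w_2 = 0.5547·(-1) + 0.0000·(-1) + (-0.8321)·(-1) = 0.2774.
u_2 = w_2 − 0.2774·e_1 = (-1.1538, -1.0000, -0.7692).
‖u_2‖ = 1.7097, so e_2 = (-0.6749, -0.5849, -0.4499).
e_1·w_3 = 0.5547·(-3) + 0.0000·(-3) + (-0.8321)·1 = -2.4962; e_2·w_3 = (-0.6749)·(-3) + (-0.5849)·(-3) + (-0.4499)·1 = 3.3294.
u_3 = w_3 + 2.4962·e_1 − 3.3294·e_2 = (0.6316, -1.0526, 0.4211).
‖u_3‖ = 1.2978, so e_3 = (0.4867, -0.8111, 0.3244).

Q = [[0.5547, -0.6749, 0.4867], [0.0000, -0.5849, -0.8111], [-0.8321, -0.4499, 0.3244]], R = [[3.6056, 0.2774, -2.4962], [0.0000, 1.7097, 3.3294], [0.0000, 0.0000, 1.2978]]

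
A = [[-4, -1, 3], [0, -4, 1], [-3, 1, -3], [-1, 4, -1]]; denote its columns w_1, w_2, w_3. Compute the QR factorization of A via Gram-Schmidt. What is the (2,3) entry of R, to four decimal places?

r_{23} = -2.4531

w_1 = (-4, 0, -3, -1); ‖w_1‖ = 5.0990, so q_1 = (-0.7845, 0.0000, -0.5883, -0.1961).
q_1·w_2 = (-0.7845)·(-1) + 0.0000·(-4) + (-0.5883)·1 + (-0.1961)·4 = -0.5883.
u_2 = w_2 + 0.5883·q_1 = (-1.4615, -4.0000, 0.6538, 3.8846).
‖u_2‖ = 5.8012, so q_2 = (-0.2519, -0.6895, 0.1127, 0.6696).
r_{23} = q_2·w_3 = -2.4531.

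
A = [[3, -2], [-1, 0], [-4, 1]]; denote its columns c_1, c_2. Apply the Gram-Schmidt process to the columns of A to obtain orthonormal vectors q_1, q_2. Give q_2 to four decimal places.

q_2 = (-0.7877, -0.3581, -0.5013)

c_1 = (3, -1, -4); ‖c_1‖ = 5.0990, so q_1 = (0.5883, -0.1961, -0.7845).
q_1·c_2 = 0.5883·(-2) + (-0.1961)·0 + (-0.7845)·1 = -1.9612.
u_2 = c_2 + 1.9612·q_1 = (-0.8462, -0.3846, -0.5385).
‖u_2‖ = 1.0742, so q_2 = (-0.7877, -0.3581, -0.5013).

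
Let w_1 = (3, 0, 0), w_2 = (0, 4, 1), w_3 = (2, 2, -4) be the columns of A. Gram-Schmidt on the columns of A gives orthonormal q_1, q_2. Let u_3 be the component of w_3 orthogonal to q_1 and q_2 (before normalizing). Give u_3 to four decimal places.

w_1 = (3, 0, 0); ‖w_1‖ = 3.0000, so q_1 = (1.0000, 0.0000, 0.0000).
q_1·w_2 = 1.0000·0 + 0.0000·4 + 0.0000·1 = 0.0000.
u_2 = w_2 + 0.0000·q_1 = (0.0000, 4.0000, 1.0000).
‖u_2‖ = 4.1231, so q_2 = (0.0000, 0.9701, 0.2425).
q_1·w_3 = 1.0000·2 + 0.0000·2 + 0.0000·(-4) = 2.0000; q_2·w_3 = 0.0000·2 + 0.9701·2 + 0.2425·(-4) = 0.9701.
u_3 = w_3 − 2.0000·q_1 − 0.9701·q_2 = (0.0000, 1.0588, -4.2353).

u_3 = (0.0000, 1.0588, -4.2353)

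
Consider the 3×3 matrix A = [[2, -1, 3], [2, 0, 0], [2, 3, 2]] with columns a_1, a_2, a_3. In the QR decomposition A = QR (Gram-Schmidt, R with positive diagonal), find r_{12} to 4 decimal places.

a_1 = (2, 2, 2); ‖a_1‖ = 3.4641, so q_1 = (0.5774, 0.5774, 0.5774).
r_{12} = q_1·a_2 = 1.1547.

r_{12} = 1.1547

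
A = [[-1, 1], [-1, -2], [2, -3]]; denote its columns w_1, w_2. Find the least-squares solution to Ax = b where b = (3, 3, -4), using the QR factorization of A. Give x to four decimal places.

q_1 = w_1/‖w_1‖ = (-1, -1, 2)/2.4495 = (-0.4082, -0.4082, 0.8165).
r_{12} = q_1·w_2 = -2.0412.
u_2 = w_2 + 2.0412·q_1 = (0.1667, -2.8333, -1.3333).
‖u_2‖ = 3.1358, so q_2 = (0.0531, -0.9035, -0.4252).
Qᵀb = (-5.7155, -0.8504).
Back-substitute: x_2 = -0.8504/3.1358 = -0.2712.
x_1 = (-5.7155 + 2.0412·(-0.2712))/2.4495 = -2.5593.

x = (-2.5593, -0.2712)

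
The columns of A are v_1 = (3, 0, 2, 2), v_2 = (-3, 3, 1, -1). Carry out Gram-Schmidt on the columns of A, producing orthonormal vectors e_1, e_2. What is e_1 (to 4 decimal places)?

v_1 = (3, 0, 2, 2); ‖v_1‖ = 4.1231, so e_1 = (0.7276, 0.0000, 0.4851, 0.4851).

e_1 = (0.7276, 0.0000, 0.4851, 0.4851)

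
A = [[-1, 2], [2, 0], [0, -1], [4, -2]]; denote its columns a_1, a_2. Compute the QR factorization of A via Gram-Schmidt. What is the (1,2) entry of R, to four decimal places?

a_1 = (-1, 2, 0, 4); ‖a_1‖ = 4.5826, so q_1 = (-0.2182, 0.4364, 0.0000, 0.8729).
r_{12} = q_1·a_2 = -2.1822.

r_{12} = -2.1822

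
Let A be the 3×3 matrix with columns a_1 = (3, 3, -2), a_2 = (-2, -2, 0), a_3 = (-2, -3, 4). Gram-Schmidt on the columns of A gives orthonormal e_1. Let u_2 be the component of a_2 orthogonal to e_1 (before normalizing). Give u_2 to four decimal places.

u_2 = (-0.3636, -0.3636, -1.0909)

a_1 = (3, 3, -2); ‖a_1‖ = 4.6904, so e_1 = (0.6396, 0.6396, -0.4264).
e_1·a_2 = 0.6396·(-2) + 0.6396·(-2) + (-0.4264)·0 = -2.5584.
u_2 = a_2 + 2.5584·e_1 = (-0.3636, -0.3636, -1.0909).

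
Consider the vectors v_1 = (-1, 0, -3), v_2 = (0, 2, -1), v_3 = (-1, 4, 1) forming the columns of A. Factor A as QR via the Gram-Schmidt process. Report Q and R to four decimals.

v_1 = (-1, 0, -3); ‖v_1‖ = 3.1623, so e_1 = (-0.3162, 0.0000, -0.9487).
e_1·v_2 = (-0.3162)·0 + 0.0000·2 + (-0.9487)·(-1) = 0.9487.
u_2 = v_2 − 0.9487·e_1 = (0.3000, 2.0000, -0.1000).
‖u_2‖ = 2.0248, so e_2 = (0.1482, 0.9877, -0.0494).
e_1·v_3 = (-0.3162)·(-1) + 0.0000·4 + (-0.9487)·1 = -0.6325; e_2·v_3 = 0.1482·(-1) + 0.9877·4 + (-0.0494)·1 = 3.7534.
u_3 = v_3 + 0.6325·e_1 − 3.7534·e_2 = (-1.7561, 0.2927, 0.5854).
‖u_3‖ = 1.8741, so e_3 = (-0.9370, 0.1562, 0.3123).

Q = [[-0.3162, 0.1482, -0.9370], [0.0000, 0.9877, 0.1562], [-0.9487, -0.0494, 0.3123]], R = [[3.1623, 0.9487, -0.6325], [0.0000, 2.0248, 3.7534], [0.0000, 0.0000, 1.8741]]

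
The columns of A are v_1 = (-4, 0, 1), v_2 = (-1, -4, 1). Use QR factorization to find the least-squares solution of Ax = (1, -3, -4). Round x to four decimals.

x = (-0.6370, 0.5658)

v_1 = (-4, 0, 1); ‖v_1‖ = 4.1231, so q_1 = (-0.9701, 0.0000, 0.2425).
q_1·v_2 = (-0.9701)·(-1) + 0.0000·(-4) + 0.2425·1 = 1.2127.
u_2 = v_2 − 1.2127·q_1 = (0.1765, -4.0000, 0.7059).
‖u_2‖ = 4.0656, so q_2 = (0.0434, -0.9839, 0.1736).
Qᵀb = (-1.9403, 2.3005).
Back-substitute: x_2 = 2.3005/4.0656 = 0.5658.
x_1 = (-1.9403 − 1.2127·0.5658)/4.1231 = -0.6370.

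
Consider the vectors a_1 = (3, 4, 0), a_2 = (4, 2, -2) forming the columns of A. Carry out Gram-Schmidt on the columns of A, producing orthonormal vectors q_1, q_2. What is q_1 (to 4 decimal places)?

q_1 = (0.6000, 0.8000, 0.0000)

a_1 = (3, 4, 0); ‖a_1‖ = 5.0000, so q_1 = (0.6000, 0.8000, 0.0000).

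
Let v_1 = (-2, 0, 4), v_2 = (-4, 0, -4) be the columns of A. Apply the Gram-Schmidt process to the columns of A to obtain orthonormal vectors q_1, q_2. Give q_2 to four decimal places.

q_2 = (-0.8944, 0.0000, -0.4472)

v_1 = (-2, 0, 4); ‖v_1‖ = 4.4721, so q_1 = (-0.4472, 0.0000, 0.8944).
q_1·v_2 = (-0.4472)·(-4) + 0.0000·0 + 0.8944·(-4) = -1.7889.
u_2 = v_2 + 1.7889·q_1 = (-4.8000, 0.0000, -2.4000).
‖u_2‖ = 5.3666, so q_2 = (-0.8944, 0.0000, -0.4472).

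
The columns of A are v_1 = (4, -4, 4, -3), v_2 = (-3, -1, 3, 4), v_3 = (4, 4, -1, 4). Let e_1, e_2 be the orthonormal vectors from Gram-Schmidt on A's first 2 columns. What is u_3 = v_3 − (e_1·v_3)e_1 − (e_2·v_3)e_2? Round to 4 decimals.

u_3 = (4.7452, 2.6354, 0.6743, 3.7121)

e_1 = v_1/‖v_1‖ = (4, -4, 4, -3)/7.5498 = (0.5298, -0.5298, 0.5298, -0.3974).
r_{12} = e_1·v_2 = -1.0596.
u_2 = v_2 + 1.0596·e_1 = (-2.4386, -1.5614, 3.5614, 3.5789).
‖u_2‖ = 5.8204, so e_2 = (-0.4190, -0.2683, 0.6119, 0.6149).
r_{13} = e_1·v_3 = -2.1193; r_{23} = e_2·v_3 = -0.9012.
u_3 = v_3 + 2.1193·e_1 + 0.9012·e_2 = (4.7452, 2.6354, 0.6743, 3.7121).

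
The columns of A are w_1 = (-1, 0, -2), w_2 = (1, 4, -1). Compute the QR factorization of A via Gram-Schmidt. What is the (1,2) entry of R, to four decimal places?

w_1 = (-1, 0, -2); ‖w_1‖ = 2.2361, so q_1 = (-0.4472, 0.0000, -0.8944).
r_{12} = q_1·w_2 = 0.4472.

r_{12} = 0.4472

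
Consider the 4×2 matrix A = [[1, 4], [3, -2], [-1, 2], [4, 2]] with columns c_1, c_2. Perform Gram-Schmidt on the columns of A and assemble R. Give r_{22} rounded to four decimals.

e_1 = c_1/‖c_1‖ = (1, 3, -1, 4)/5.1962 = (0.1925, 0.5774, -0.1925, 0.7698).
r_{12} = e_1·c_2 = 0.7698.
u_2 = c_2 − 0.7698·e_1 = (3.8519, -2.4444, 2.1481, 1.4074).
r_{22} = ‖u_2‖ = 5.2352.

r_{22} = 5.2352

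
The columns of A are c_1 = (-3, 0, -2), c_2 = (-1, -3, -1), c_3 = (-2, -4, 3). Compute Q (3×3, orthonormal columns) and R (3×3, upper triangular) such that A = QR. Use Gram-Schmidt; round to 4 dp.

Q = [[-0.8321, 0.0511, -0.5523], [0.0000, -0.9958, -0.0921], [-0.5547, -0.0766, 0.8285]], R = [[3.6056, 1.3868, 0.0000], [0.0000, 3.0128, 3.6511], [0.0000, 0.0000, 3.9585]]

c_1 = (-3, 0, -2); ‖c_1‖ = 3.6056, so e_1 = (-0.8321, 0.0000, -0.5547).
e_1·c_2 = (-0.8321)·(-1) + 0.0000·(-3) + (-0.5547)·(-1) = 1.3868.
u_2 = c_2 − 1.3868·e_1 = (0.1538, -3.0000, -0.2308).
‖u_2‖ = 3.0128, so e_2 = (0.0511, -0.9958, -0.0766).
e_1·c_3 = (-0.8321)·(-2) + 0.0000·(-4) + (-0.5547)·3 = 0.0000; e_2·c_3 = 0.0511·(-2) + (-0.9958)·(-4) + (-0.0766)·3 = 3.6511.
u_3 = c_3 + 0.0000·e_1 − 3.6511·e_2 = (-2.1864, -0.3644, 3.2797).
‖u_3‖ = 3.9585, so e_3 = (-0.5523, -0.0921, 0.8285).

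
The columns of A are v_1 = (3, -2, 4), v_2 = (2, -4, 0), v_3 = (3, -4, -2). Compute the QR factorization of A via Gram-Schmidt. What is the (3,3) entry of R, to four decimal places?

q_1 = v_1/‖v_1‖ = (3, -2, 4)/5.3852 = (0.5571, -0.3714, 0.7428).
r_{12} = q_1·v_2 = 2.5997.
u_2 = v_2 − 2.5997·q_1 = (0.5517, -3.0345, -1.9310).
‖u_2‖ = 3.6389, so q_2 = (0.1516, -0.8339, -0.5307).
r_{13} = q_1·v_3 = 1.6713; r_{23} = q_2·v_3 = 4.8518.
u_3 = v_3 − 1.6713·q_1 − 4.8518·q_2 = (1.3333, 0.6667, -0.6667).
r_{33} = ‖u_3‖ = 1.6330.

r_{33} = 1.6330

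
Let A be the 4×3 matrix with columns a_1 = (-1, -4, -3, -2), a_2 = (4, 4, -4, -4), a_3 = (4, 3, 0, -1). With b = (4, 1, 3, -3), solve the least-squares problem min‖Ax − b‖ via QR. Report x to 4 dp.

x = (0.5577, -0.6779, 1.9808)

q_1 = a_1/‖a_1‖ = (-1, -4, -3, -2)/5.4772 = (-0.1826, -0.7303, -0.5477, -0.3651).
r_{12} = q_1·a_2 = 0.0000.
u_2 = a_2 + 0.0000·q_1 = (4.0000, 4.0000, -4.0000, -4.0000).
‖u_2‖ = 8.0000, so q_2 = (0.5000, 0.5000, -0.5000, -0.5000).
r_{13} = q_1·a_3 = -2.5560; r_{23} = q_2·a_3 = 4.0000.
u_3 = a_3 + 2.5560·q_1 − 4.0000·q_2 = (1.5333, -0.8667, 0.6000, 0.0667).
‖u_3‖ = 1.8619, so q_3 = (0.8235, -0.4655, 0.3223, 0.0358).
Qᵀb = (-2.0083, 2.5000, 3.6880).
Back-substitute: x_3 = 3.6880/1.8619 = 1.9808.
x_2 = (2.5000 − 4.0000·1.9808)/8.0000 = -0.6779.
x_1 = (-2.0083 + 0.0000·(-0.6779) + 2.5560·1.9808)/5.4772 = 0.5577.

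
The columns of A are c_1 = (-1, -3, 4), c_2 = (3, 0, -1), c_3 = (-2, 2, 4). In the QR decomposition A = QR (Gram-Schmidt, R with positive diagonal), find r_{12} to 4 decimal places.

r_{12} = -1.3728

c_1 = (-1, -3, 4); ‖c_1‖ = 5.0990, so q_1 = (-0.1961, -0.5883, 0.7845).
r_{12} = q_1·c_2 = -1.3728.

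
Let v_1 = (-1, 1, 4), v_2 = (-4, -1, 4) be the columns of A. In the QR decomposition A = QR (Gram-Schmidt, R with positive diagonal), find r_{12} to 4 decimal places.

e_1 = v_1/‖v_1‖ = (-1, 1, 4)/4.2426 = (-0.2357, 0.2357, 0.9428).
r_{12} = e_1·v_2 = 4.4783.

r_{12} = 4.4783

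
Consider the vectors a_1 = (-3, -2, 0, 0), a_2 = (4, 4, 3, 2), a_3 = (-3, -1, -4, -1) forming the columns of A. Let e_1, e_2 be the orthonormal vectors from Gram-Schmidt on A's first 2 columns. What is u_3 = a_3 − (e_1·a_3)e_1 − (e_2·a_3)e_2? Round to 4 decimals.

u_3 = (-1.0270, 1.5405, -1.2432, 0.8378)

e_1 = a_1/‖a_1‖ = (-3, -2, 0, 0)/3.6056 = (-0.8321, -0.5547, 0.0000, 0.0000).
r_{12} = e_1·a_2 = -5.5470.
u_2 = a_2 + 5.5470·e_1 = (-0.6154, 0.9231, 3.0000, 2.0000).
‖u_2‖ = 3.7724, so e_2 = (-0.1631, 0.2447, 0.7953, 0.5302).
r_{13} = e_1·a_3 = 3.0509; r_{23} = e_2·a_3 = -3.4665.
u_3 = a_3 − 3.0509·e_1 + 3.4665·e_2 = (-1.0270, 1.5405, -1.2432, 0.8378).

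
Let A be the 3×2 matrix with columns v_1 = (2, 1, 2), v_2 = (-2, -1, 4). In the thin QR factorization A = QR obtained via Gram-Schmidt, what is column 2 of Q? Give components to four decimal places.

v_1 = (2, 1, 2); ‖v_1‖ = 3.0000, so e_1 = (0.6667, 0.3333, 0.6667).
e_1·v_2 = 0.6667·(-2) + 0.3333·(-1) + 0.6667·4 = 1.0000.
u_2 = v_2 − 1.0000·e_1 = (-2.6667, -1.3333, 3.3333).
‖u_2‖ = 4.4721, so e_2 = (-0.5963, -0.2981, 0.7454).

e_2 = (-0.5963, -0.2981, 0.7454)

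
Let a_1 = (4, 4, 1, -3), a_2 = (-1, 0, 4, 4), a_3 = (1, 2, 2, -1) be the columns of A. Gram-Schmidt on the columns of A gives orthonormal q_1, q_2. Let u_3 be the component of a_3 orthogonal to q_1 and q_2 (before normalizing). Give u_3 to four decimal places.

q_1 = a_1/‖a_1‖ = (4, 4, 1, -3)/6.4807 = (0.6172, 0.6172, 0.1543, -0.4629).
r_{12} = q_1·a_2 = -1.8516.
u_2 = a_2 + 1.8516·q_1 = (0.1429, 1.1429, 4.2857, 3.1429).
‖u_2‖ = 5.4380, so q_2 = (0.0263, 0.2102, 0.7881, 0.5779).
r_{13} = q_1·a_3 = 2.6232; r_{23} = q_2·a_3 = 1.4449.
u_3 = a_3 − 2.6232·q_1 − 1.4449·q_2 = (-0.6570, 0.0773, 0.4565, -0.6208).

u_3 = (-0.6570, 0.0773, 0.4565, -0.6208)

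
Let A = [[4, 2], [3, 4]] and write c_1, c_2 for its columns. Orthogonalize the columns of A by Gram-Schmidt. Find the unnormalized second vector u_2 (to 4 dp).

u_2 = (-1.2000, 1.6000)

c_1 = (4, 3); ‖c_1‖ = 5.0000, so q_1 = (0.8000, 0.6000).
q_1·c_2 = 0.8000·2 + 0.6000·4 = 4.0000.
u_2 = c_2 − 4.0000·q_1 = (-1.2000, 1.6000).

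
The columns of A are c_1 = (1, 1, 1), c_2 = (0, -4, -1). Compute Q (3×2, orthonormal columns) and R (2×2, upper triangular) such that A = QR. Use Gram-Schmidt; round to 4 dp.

e_1 = c_1/‖c_1‖ = (1, 1, 1)/1.7321 = (0.5774, 0.5774, 0.5774).
r_{12} = e_1·c_2 = -2.8868.
u_2 = c_2 + 2.8868·e_1 = (1.6667, -2.3333, 0.6667).
‖u_2‖ = 2.9439, so e_2 = (0.5661, -0.7926, 0.2265).

Q = [[0.5774, 0.5661], [0.5774, -0.7926], [0.5774, 0.2265]], R = [[1.7321, -2.8868], [0.0000, 2.9439]]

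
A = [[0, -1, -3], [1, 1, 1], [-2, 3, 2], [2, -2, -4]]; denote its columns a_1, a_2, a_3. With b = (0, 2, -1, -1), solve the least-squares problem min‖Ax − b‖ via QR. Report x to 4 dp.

a_1 = (0, 1, -2, 2); ‖a_1‖ = 3.0000, so q_1 = (0.0000, 0.3333, -0.6667, 0.6667).
q_1·a_2 = 0.0000·(-1) + 0.3333·1 + (-0.6667)·3 + 0.6667·(-2) = -3.0000.
u_2 = a_2 + 3.0000·q_1 = (-1.0000, 2.0000, 1.0000, 0.0000).
‖u_2‖ = 2.4495, so q_2 = (-0.4082, 0.8165, 0.4082, 0.0000).
q_1·a_3 = 0.0000·(-3) + 0.3333·1 + (-0.6667)·2 + 0.6667·(-4) = -3.6667; q_2·a_3 = (-0.4082)·(-3) + 0.8165·1 + 0.4082·2 + 0.0000·(-4) = 2.8577.
u_3 = a_3 + 3.6667·q_1 − 2.8577·q_2 = (-1.8333, -0.1111, -1.6111, -1.5556).
‖u_3‖ = 2.8964, so q_3 = (-0.6330, -0.0384, -0.5563, -0.5371).
Qᵀb = (0.6667, 1.2247, 1.0166).
Back-substitute: x_3 = 1.0166/2.8964 = 0.3510.
x_2 = (1.2247 − 2.8577·0.3510)/2.4495 = 0.0905.
x_1 = (0.6667 + 3.0000·0.0905 + 3.6667·0.3510)/3.0000 = 0.7417.

x = (0.7417, 0.0905, 0.3510)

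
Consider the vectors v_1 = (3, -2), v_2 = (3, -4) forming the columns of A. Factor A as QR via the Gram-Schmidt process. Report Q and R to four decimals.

Q = [[0.8321, -0.5547], [-0.5547, -0.8321]], R = [[3.6056, 4.7150], [0.0000, 1.6641]]

q_1 = v_1/‖v_1‖ = (3, -2)/3.6056 = (0.8321, -0.5547).
r_{12} = q_1·v_2 = 4.7150.
u_2 = v_2 − 4.7150·q_1 = (-0.9231, -1.3846).
‖u_2‖ = 1.6641, so q_2 = (-0.5547, -0.8321).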